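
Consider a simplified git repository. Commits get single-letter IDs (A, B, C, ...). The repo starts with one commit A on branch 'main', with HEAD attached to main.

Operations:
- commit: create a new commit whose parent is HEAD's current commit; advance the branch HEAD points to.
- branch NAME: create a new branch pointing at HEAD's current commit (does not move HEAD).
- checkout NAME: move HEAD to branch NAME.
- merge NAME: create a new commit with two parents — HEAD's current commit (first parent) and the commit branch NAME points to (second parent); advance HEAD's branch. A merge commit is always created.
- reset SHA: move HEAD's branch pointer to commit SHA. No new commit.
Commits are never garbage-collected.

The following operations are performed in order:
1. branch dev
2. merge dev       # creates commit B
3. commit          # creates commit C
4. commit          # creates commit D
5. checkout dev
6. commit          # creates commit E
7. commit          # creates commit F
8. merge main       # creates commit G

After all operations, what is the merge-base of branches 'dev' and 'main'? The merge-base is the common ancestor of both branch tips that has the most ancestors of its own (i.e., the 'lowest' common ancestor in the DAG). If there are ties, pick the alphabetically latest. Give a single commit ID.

Answer: D

Derivation:
After op 1 (branch): HEAD=main@A [dev=A main=A]
After op 2 (merge): HEAD=main@B [dev=A main=B]
After op 3 (commit): HEAD=main@C [dev=A main=C]
After op 4 (commit): HEAD=main@D [dev=A main=D]
After op 5 (checkout): HEAD=dev@A [dev=A main=D]
After op 6 (commit): HEAD=dev@E [dev=E main=D]
After op 7 (commit): HEAD=dev@F [dev=F main=D]
After op 8 (merge): HEAD=dev@G [dev=G main=D]
ancestors(dev=G): ['A', 'B', 'C', 'D', 'E', 'F', 'G']
ancestors(main=D): ['A', 'B', 'C', 'D']
common: ['A', 'B', 'C', 'D']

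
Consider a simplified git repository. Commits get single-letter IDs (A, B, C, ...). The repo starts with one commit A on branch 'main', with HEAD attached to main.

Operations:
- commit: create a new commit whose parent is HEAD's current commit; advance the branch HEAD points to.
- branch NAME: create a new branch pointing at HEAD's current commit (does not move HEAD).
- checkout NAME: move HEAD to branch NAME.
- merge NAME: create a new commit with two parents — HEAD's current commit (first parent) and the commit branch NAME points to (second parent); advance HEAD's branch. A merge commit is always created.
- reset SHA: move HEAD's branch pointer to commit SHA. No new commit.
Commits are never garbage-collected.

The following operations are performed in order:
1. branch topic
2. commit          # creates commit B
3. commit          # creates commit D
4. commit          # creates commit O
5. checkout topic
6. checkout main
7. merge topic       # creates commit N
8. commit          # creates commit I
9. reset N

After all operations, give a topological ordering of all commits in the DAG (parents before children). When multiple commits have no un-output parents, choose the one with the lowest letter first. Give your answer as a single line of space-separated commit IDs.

Answer: A B D O N I

Derivation:
After op 1 (branch): HEAD=main@A [main=A topic=A]
After op 2 (commit): HEAD=main@B [main=B topic=A]
After op 3 (commit): HEAD=main@D [main=D topic=A]
After op 4 (commit): HEAD=main@O [main=O topic=A]
After op 5 (checkout): HEAD=topic@A [main=O topic=A]
After op 6 (checkout): HEAD=main@O [main=O topic=A]
After op 7 (merge): HEAD=main@N [main=N topic=A]
After op 8 (commit): HEAD=main@I [main=I topic=A]
After op 9 (reset): HEAD=main@N [main=N topic=A]
commit A: parents=[]
commit B: parents=['A']
commit D: parents=['B']
commit I: parents=['N']
commit N: parents=['O', 'A']
commit O: parents=['D']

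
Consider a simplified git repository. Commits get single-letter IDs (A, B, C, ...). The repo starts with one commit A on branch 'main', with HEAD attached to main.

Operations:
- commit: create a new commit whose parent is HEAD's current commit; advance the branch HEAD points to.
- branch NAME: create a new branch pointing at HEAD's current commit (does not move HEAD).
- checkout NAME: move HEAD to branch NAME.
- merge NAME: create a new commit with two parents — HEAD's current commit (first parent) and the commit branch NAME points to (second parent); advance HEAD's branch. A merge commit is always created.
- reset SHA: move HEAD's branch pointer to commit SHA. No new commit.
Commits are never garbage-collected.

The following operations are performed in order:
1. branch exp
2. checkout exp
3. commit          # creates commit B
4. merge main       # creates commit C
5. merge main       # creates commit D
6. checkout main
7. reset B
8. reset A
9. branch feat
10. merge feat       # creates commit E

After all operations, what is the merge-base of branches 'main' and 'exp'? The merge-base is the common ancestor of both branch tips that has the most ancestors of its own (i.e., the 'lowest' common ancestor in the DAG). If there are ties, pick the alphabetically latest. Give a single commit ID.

Answer: A

Derivation:
After op 1 (branch): HEAD=main@A [exp=A main=A]
After op 2 (checkout): HEAD=exp@A [exp=A main=A]
After op 3 (commit): HEAD=exp@B [exp=B main=A]
After op 4 (merge): HEAD=exp@C [exp=C main=A]
After op 5 (merge): HEAD=exp@D [exp=D main=A]
After op 6 (checkout): HEAD=main@A [exp=D main=A]
After op 7 (reset): HEAD=main@B [exp=D main=B]
After op 8 (reset): HEAD=main@A [exp=D main=A]
After op 9 (branch): HEAD=main@A [exp=D feat=A main=A]
After op 10 (merge): HEAD=main@E [exp=D feat=A main=E]
ancestors(main=E): ['A', 'E']
ancestors(exp=D): ['A', 'B', 'C', 'D']
common: ['A']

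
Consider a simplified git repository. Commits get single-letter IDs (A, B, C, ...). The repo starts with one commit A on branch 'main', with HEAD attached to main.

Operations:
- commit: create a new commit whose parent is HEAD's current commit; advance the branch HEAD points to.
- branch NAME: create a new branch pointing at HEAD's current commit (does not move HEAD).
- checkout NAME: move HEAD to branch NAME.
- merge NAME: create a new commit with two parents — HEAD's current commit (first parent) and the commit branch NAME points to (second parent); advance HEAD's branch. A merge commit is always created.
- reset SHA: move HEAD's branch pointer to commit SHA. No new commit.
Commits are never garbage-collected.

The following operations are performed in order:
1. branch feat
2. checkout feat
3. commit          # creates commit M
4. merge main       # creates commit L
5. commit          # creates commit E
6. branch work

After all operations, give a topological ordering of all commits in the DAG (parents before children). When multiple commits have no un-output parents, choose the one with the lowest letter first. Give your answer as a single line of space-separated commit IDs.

Answer: A M L E

Derivation:
After op 1 (branch): HEAD=main@A [feat=A main=A]
After op 2 (checkout): HEAD=feat@A [feat=A main=A]
After op 3 (commit): HEAD=feat@M [feat=M main=A]
After op 4 (merge): HEAD=feat@L [feat=L main=A]
After op 5 (commit): HEAD=feat@E [feat=E main=A]
After op 6 (branch): HEAD=feat@E [feat=E main=A work=E]
commit A: parents=[]
commit E: parents=['L']
commit L: parents=['M', 'A']
commit M: parents=['A']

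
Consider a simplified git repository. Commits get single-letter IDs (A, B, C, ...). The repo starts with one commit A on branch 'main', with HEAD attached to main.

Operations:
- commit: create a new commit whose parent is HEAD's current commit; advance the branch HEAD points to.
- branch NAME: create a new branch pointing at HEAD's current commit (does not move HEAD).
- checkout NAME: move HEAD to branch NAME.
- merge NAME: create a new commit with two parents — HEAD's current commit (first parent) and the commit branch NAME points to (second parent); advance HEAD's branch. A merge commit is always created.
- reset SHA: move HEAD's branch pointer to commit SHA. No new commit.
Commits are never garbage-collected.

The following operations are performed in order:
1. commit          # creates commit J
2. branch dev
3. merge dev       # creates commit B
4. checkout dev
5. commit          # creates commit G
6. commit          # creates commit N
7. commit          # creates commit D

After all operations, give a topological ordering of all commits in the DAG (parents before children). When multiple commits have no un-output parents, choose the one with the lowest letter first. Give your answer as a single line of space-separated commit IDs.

After op 1 (commit): HEAD=main@J [main=J]
After op 2 (branch): HEAD=main@J [dev=J main=J]
After op 3 (merge): HEAD=main@B [dev=J main=B]
After op 4 (checkout): HEAD=dev@J [dev=J main=B]
After op 5 (commit): HEAD=dev@G [dev=G main=B]
After op 6 (commit): HEAD=dev@N [dev=N main=B]
After op 7 (commit): HEAD=dev@D [dev=D main=B]
commit A: parents=[]
commit B: parents=['J', 'J']
commit D: parents=['N']
commit G: parents=['J']
commit J: parents=['A']
commit N: parents=['G']

Answer: A J B G N D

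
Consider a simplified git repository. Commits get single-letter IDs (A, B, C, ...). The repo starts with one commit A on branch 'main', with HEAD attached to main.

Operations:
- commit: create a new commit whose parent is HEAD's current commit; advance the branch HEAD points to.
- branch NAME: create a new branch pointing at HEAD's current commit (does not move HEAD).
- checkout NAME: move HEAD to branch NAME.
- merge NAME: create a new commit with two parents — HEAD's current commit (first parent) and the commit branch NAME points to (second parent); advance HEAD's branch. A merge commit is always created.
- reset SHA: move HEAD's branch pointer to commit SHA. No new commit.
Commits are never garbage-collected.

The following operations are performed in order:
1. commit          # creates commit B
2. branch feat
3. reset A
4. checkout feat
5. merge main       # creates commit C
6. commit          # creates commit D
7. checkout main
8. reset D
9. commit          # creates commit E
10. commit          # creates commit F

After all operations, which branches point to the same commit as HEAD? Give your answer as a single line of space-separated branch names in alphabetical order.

After op 1 (commit): HEAD=main@B [main=B]
After op 2 (branch): HEAD=main@B [feat=B main=B]
After op 3 (reset): HEAD=main@A [feat=B main=A]
After op 4 (checkout): HEAD=feat@B [feat=B main=A]
After op 5 (merge): HEAD=feat@C [feat=C main=A]
After op 6 (commit): HEAD=feat@D [feat=D main=A]
After op 7 (checkout): HEAD=main@A [feat=D main=A]
After op 8 (reset): HEAD=main@D [feat=D main=D]
After op 9 (commit): HEAD=main@E [feat=D main=E]
After op 10 (commit): HEAD=main@F [feat=D main=F]

Answer: main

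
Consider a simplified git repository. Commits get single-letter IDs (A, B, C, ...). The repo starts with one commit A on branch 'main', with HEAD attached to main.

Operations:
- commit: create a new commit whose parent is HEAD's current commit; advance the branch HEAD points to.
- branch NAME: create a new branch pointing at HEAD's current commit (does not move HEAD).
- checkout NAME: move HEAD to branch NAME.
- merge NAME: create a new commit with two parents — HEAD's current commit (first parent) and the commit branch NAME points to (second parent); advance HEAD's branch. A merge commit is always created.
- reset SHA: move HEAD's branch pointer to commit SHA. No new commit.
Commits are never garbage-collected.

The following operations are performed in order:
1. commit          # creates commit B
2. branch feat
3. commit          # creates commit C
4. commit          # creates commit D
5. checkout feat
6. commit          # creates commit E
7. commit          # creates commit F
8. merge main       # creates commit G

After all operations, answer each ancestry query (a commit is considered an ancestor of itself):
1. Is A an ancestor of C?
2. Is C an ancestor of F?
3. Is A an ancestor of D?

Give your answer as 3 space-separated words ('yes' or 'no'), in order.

Answer: yes no yes

Derivation:
After op 1 (commit): HEAD=main@B [main=B]
After op 2 (branch): HEAD=main@B [feat=B main=B]
After op 3 (commit): HEAD=main@C [feat=B main=C]
After op 4 (commit): HEAD=main@D [feat=B main=D]
After op 5 (checkout): HEAD=feat@B [feat=B main=D]
After op 6 (commit): HEAD=feat@E [feat=E main=D]
After op 7 (commit): HEAD=feat@F [feat=F main=D]
After op 8 (merge): HEAD=feat@G [feat=G main=D]
ancestors(C) = {A,B,C}; A in? yes
ancestors(F) = {A,B,E,F}; C in? no
ancestors(D) = {A,B,C,D}; A in? yes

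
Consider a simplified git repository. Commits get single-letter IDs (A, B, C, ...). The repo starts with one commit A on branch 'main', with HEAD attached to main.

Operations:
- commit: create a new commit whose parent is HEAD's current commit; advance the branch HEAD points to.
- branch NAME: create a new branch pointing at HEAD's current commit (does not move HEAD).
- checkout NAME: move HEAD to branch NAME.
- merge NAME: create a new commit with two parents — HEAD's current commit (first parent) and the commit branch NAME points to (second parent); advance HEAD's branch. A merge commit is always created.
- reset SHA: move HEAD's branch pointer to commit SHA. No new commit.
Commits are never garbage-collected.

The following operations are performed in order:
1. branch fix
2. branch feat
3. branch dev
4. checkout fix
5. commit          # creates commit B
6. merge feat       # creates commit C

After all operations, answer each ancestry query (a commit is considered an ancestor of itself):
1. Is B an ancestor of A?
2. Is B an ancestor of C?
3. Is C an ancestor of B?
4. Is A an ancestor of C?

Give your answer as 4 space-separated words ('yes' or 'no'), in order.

Answer: no yes no yes

Derivation:
After op 1 (branch): HEAD=main@A [fix=A main=A]
After op 2 (branch): HEAD=main@A [feat=A fix=A main=A]
After op 3 (branch): HEAD=main@A [dev=A feat=A fix=A main=A]
After op 4 (checkout): HEAD=fix@A [dev=A feat=A fix=A main=A]
After op 5 (commit): HEAD=fix@B [dev=A feat=A fix=B main=A]
After op 6 (merge): HEAD=fix@C [dev=A feat=A fix=C main=A]
ancestors(A) = {A}; B in? no
ancestors(C) = {A,B,C}; B in? yes
ancestors(B) = {A,B}; C in? no
ancestors(C) = {A,B,C}; A in? yes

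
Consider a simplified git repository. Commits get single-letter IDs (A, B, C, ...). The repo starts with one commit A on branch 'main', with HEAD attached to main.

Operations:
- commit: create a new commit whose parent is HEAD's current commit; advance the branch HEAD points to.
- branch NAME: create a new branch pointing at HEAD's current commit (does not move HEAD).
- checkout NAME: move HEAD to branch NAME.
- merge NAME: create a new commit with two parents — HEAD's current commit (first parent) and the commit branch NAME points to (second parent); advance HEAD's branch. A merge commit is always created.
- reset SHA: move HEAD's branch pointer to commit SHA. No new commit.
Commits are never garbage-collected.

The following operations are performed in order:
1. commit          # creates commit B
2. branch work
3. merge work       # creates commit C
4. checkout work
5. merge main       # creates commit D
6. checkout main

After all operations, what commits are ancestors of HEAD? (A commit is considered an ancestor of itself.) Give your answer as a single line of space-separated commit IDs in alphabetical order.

Answer: A B C

Derivation:
After op 1 (commit): HEAD=main@B [main=B]
After op 2 (branch): HEAD=main@B [main=B work=B]
After op 3 (merge): HEAD=main@C [main=C work=B]
After op 4 (checkout): HEAD=work@B [main=C work=B]
After op 5 (merge): HEAD=work@D [main=C work=D]
After op 6 (checkout): HEAD=main@C [main=C work=D]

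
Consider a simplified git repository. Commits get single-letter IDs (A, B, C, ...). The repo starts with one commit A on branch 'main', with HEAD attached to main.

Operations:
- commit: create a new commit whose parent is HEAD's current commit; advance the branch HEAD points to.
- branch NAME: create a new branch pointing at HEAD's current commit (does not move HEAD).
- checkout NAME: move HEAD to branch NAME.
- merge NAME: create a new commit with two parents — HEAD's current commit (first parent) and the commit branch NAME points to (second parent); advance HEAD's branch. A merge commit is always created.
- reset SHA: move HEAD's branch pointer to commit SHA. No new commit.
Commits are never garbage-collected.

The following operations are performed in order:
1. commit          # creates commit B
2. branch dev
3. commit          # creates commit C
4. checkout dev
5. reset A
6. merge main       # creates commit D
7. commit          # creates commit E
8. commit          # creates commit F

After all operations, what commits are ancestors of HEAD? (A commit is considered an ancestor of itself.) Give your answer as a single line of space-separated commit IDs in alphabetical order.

Answer: A B C D E F

Derivation:
After op 1 (commit): HEAD=main@B [main=B]
After op 2 (branch): HEAD=main@B [dev=B main=B]
After op 3 (commit): HEAD=main@C [dev=B main=C]
After op 4 (checkout): HEAD=dev@B [dev=B main=C]
After op 5 (reset): HEAD=dev@A [dev=A main=C]
After op 6 (merge): HEAD=dev@D [dev=D main=C]
After op 7 (commit): HEAD=dev@E [dev=E main=C]
After op 8 (commit): HEAD=dev@F [dev=F main=C]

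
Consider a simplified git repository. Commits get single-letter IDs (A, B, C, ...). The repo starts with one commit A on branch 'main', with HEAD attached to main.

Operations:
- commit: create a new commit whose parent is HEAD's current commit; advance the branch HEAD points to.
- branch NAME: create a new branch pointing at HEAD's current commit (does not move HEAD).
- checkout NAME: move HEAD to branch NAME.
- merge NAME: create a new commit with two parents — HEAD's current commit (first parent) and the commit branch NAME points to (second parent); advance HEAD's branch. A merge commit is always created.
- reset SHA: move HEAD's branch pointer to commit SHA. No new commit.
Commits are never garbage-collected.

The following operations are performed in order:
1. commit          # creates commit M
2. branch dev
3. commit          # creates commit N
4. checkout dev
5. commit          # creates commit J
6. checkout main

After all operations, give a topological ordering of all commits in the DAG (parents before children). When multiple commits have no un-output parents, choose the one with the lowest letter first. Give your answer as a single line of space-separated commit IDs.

Answer: A M J N

Derivation:
After op 1 (commit): HEAD=main@M [main=M]
After op 2 (branch): HEAD=main@M [dev=M main=M]
After op 3 (commit): HEAD=main@N [dev=M main=N]
After op 4 (checkout): HEAD=dev@M [dev=M main=N]
After op 5 (commit): HEAD=dev@J [dev=J main=N]
After op 6 (checkout): HEAD=main@N [dev=J main=N]
commit A: parents=[]
commit J: parents=['M']
commit M: parents=['A']
commit N: parents=['M']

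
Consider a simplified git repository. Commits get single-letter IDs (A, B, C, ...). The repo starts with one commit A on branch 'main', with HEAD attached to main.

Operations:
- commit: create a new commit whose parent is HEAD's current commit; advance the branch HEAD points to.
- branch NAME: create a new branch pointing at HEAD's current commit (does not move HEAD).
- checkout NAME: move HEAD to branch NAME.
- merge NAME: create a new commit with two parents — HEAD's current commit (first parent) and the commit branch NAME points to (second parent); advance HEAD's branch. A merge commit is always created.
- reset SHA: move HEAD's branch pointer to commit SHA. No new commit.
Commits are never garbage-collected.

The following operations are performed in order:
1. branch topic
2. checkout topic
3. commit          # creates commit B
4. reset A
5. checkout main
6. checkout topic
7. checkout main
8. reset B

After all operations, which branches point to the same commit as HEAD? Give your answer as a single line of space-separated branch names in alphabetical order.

After op 1 (branch): HEAD=main@A [main=A topic=A]
After op 2 (checkout): HEAD=topic@A [main=A topic=A]
After op 3 (commit): HEAD=topic@B [main=A topic=B]
After op 4 (reset): HEAD=topic@A [main=A topic=A]
After op 5 (checkout): HEAD=main@A [main=A topic=A]
After op 6 (checkout): HEAD=topic@A [main=A topic=A]
After op 7 (checkout): HEAD=main@A [main=A topic=A]
After op 8 (reset): HEAD=main@B [main=B topic=A]

Answer: main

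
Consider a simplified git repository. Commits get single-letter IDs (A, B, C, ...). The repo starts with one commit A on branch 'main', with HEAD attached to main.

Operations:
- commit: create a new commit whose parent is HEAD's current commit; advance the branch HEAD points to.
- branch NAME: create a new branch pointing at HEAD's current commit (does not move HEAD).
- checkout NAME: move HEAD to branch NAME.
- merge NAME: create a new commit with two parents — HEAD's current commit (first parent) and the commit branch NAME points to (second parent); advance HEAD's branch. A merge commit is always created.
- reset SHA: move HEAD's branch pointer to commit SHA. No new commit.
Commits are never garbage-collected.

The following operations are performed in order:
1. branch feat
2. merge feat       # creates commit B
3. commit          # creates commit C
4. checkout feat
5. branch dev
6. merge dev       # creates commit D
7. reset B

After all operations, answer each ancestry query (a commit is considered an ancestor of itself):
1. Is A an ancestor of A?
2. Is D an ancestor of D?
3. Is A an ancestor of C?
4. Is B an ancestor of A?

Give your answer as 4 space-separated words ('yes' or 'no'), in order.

Answer: yes yes yes no

Derivation:
After op 1 (branch): HEAD=main@A [feat=A main=A]
After op 2 (merge): HEAD=main@B [feat=A main=B]
After op 3 (commit): HEAD=main@C [feat=A main=C]
After op 4 (checkout): HEAD=feat@A [feat=A main=C]
After op 5 (branch): HEAD=feat@A [dev=A feat=A main=C]
After op 6 (merge): HEAD=feat@D [dev=A feat=D main=C]
After op 7 (reset): HEAD=feat@B [dev=A feat=B main=C]
ancestors(A) = {A}; A in? yes
ancestors(D) = {A,D}; D in? yes
ancestors(C) = {A,B,C}; A in? yes
ancestors(A) = {A}; B in? no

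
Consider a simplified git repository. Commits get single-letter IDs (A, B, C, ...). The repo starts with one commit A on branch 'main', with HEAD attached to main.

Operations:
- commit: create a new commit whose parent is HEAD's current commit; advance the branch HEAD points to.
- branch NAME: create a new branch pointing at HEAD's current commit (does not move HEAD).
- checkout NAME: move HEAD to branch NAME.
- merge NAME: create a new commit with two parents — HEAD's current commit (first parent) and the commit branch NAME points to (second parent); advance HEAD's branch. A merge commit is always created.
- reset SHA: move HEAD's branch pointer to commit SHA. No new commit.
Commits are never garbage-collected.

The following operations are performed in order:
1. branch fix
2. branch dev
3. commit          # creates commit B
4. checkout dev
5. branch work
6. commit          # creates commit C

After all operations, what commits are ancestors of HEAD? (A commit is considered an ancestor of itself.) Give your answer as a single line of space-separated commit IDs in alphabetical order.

Answer: A C

Derivation:
After op 1 (branch): HEAD=main@A [fix=A main=A]
After op 2 (branch): HEAD=main@A [dev=A fix=A main=A]
After op 3 (commit): HEAD=main@B [dev=A fix=A main=B]
After op 4 (checkout): HEAD=dev@A [dev=A fix=A main=B]
After op 5 (branch): HEAD=dev@A [dev=A fix=A main=B work=A]
After op 6 (commit): HEAD=dev@C [dev=C fix=A main=B work=A]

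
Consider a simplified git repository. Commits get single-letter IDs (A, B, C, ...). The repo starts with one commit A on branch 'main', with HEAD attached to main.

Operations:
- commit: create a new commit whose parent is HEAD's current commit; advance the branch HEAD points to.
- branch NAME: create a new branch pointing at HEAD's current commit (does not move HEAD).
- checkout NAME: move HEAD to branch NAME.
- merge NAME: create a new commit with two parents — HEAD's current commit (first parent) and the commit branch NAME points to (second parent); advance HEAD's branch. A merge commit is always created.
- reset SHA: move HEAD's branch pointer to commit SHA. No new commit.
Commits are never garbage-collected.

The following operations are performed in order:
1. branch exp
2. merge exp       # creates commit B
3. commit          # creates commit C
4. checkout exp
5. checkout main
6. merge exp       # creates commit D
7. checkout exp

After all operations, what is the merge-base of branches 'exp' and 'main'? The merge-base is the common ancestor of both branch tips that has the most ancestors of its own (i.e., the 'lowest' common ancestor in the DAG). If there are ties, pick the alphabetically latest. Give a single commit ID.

After op 1 (branch): HEAD=main@A [exp=A main=A]
After op 2 (merge): HEAD=main@B [exp=A main=B]
After op 3 (commit): HEAD=main@C [exp=A main=C]
After op 4 (checkout): HEAD=exp@A [exp=A main=C]
After op 5 (checkout): HEAD=main@C [exp=A main=C]
After op 6 (merge): HEAD=main@D [exp=A main=D]
After op 7 (checkout): HEAD=exp@A [exp=A main=D]
ancestors(exp=A): ['A']
ancestors(main=D): ['A', 'B', 'C', 'D']
common: ['A']

Answer: A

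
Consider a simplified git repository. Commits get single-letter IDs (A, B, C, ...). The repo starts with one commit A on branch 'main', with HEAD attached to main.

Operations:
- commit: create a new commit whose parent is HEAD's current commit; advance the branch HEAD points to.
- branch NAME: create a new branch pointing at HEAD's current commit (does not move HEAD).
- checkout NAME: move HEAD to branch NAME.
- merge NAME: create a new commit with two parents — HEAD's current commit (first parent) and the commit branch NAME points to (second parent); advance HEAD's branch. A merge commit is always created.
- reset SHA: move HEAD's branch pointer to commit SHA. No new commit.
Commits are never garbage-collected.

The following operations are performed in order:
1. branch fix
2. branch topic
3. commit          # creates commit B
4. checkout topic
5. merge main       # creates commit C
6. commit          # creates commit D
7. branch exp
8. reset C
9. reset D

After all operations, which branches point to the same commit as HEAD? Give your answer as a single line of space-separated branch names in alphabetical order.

After op 1 (branch): HEAD=main@A [fix=A main=A]
After op 2 (branch): HEAD=main@A [fix=A main=A topic=A]
After op 3 (commit): HEAD=main@B [fix=A main=B topic=A]
After op 4 (checkout): HEAD=topic@A [fix=A main=B topic=A]
After op 5 (merge): HEAD=topic@C [fix=A main=B topic=C]
After op 6 (commit): HEAD=topic@D [fix=A main=B topic=D]
After op 7 (branch): HEAD=topic@D [exp=D fix=A main=B topic=D]
After op 8 (reset): HEAD=topic@C [exp=D fix=A main=B topic=C]
After op 9 (reset): HEAD=topic@D [exp=D fix=A main=B topic=D]

Answer: exp topic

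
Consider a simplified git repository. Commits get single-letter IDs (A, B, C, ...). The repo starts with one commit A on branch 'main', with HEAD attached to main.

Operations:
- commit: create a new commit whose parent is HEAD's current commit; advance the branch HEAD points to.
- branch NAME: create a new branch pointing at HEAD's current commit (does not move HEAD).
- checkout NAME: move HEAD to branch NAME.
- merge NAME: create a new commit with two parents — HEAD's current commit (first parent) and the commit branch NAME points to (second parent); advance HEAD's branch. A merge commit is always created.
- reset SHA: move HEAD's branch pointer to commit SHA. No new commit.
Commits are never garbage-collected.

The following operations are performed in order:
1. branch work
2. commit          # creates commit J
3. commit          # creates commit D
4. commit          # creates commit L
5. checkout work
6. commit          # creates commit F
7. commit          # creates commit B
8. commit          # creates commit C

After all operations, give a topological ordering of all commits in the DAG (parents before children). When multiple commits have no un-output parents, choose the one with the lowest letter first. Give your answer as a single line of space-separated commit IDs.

After op 1 (branch): HEAD=main@A [main=A work=A]
After op 2 (commit): HEAD=main@J [main=J work=A]
After op 3 (commit): HEAD=main@D [main=D work=A]
After op 4 (commit): HEAD=main@L [main=L work=A]
After op 5 (checkout): HEAD=work@A [main=L work=A]
After op 6 (commit): HEAD=work@F [main=L work=F]
After op 7 (commit): HEAD=work@B [main=L work=B]
After op 8 (commit): HEAD=work@C [main=L work=C]
commit A: parents=[]
commit B: parents=['F']
commit C: parents=['B']
commit D: parents=['J']
commit F: parents=['A']
commit J: parents=['A']
commit L: parents=['D']

Answer: A F B C J D L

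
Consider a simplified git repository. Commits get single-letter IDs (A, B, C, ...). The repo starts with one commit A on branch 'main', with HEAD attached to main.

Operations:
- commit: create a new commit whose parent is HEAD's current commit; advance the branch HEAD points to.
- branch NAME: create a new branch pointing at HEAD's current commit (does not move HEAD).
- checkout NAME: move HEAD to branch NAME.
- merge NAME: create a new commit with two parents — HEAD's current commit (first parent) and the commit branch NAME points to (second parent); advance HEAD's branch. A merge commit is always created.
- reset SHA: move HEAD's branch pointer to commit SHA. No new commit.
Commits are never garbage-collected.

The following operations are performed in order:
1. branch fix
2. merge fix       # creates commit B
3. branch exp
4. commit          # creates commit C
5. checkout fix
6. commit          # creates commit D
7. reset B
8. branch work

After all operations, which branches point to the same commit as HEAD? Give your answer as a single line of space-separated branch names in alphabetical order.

After op 1 (branch): HEAD=main@A [fix=A main=A]
After op 2 (merge): HEAD=main@B [fix=A main=B]
After op 3 (branch): HEAD=main@B [exp=B fix=A main=B]
After op 4 (commit): HEAD=main@C [exp=B fix=A main=C]
After op 5 (checkout): HEAD=fix@A [exp=B fix=A main=C]
After op 6 (commit): HEAD=fix@D [exp=B fix=D main=C]
After op 7 (reset): HEAD=fix@B [exp=B fix=B main=C]
After op 8 (branch): HEAD=fix@B [exp=B fix=B main=C work=B]

Answer: exp fix work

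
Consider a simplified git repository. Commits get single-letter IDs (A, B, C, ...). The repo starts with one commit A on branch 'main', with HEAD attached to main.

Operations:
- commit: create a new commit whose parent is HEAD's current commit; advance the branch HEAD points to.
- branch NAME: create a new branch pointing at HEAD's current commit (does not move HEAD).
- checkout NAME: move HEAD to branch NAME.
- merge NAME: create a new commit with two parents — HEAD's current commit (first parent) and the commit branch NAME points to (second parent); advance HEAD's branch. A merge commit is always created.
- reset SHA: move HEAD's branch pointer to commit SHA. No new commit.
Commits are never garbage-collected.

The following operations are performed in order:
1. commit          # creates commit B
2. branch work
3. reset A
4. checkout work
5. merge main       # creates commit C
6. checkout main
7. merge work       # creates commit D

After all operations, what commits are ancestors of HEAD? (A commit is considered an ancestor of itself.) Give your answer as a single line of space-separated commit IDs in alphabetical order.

After op 1 (commit): HEAD=main@B [main=B]
After op 2 (branch): HEAD=main@B [main=B work=B]
After op 3 (reset): HEAD=main@A [main=A work=B]
After op 4 (checkout): HEAD=work@B [main=A work=B]
After op 5 (merge): HEAD=work@C [main=A work=C]
After op 6 (checkout): HEAD=main@A [main=A work=C]
After op 7 (merge): HEAD=main@D [main=D work=C]

Answer: A B C D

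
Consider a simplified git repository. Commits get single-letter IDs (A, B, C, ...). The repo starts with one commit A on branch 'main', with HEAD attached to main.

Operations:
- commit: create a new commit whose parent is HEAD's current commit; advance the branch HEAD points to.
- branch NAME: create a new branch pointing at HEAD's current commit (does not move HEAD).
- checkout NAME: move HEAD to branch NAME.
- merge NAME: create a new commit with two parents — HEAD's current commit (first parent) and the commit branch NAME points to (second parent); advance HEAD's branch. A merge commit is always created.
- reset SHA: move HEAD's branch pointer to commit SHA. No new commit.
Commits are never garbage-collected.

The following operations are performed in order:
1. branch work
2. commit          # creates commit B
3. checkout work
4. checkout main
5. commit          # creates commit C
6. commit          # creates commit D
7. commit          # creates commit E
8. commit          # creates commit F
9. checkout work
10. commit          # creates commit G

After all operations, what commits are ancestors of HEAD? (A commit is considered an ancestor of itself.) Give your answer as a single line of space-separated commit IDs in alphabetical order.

After op 1 (branch): HEAD=main@A [main=A work=A]
After op 2 (commit): HEAD=main@B [main=B work=A]
After op 3 (checkout): HEAD=work@A [main=B work=A]
After op 4 (checkout): HEAD=main@B [main=B work=A]
After op 5 (commit): HEAD=main@C [main=C work=A]
After op 6 (commit): HEAD=main@D [main=D work=A]
After op 7 (commit): HEAD=main@E [main=E work=A]
After op 8 (commit): HEAD=main@F [main=F work=A]
After op 9 (checkout): HEAD=work@A [main=F work=A]
After op 10 (commit): HEAD=work@G [main=F work=G]

Answer: A G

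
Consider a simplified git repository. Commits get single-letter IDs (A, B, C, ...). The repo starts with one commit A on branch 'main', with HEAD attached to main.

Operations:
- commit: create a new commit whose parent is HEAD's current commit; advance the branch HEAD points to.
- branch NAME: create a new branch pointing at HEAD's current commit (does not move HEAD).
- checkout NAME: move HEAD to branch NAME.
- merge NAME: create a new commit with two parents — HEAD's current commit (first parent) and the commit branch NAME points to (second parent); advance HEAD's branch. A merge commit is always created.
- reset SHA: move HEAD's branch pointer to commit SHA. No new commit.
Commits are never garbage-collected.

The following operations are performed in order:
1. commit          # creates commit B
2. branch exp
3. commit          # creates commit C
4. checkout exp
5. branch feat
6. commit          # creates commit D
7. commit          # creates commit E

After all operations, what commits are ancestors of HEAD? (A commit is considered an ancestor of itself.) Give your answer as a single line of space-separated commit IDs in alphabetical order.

Answer: A B D E

Derivation:
After op 1 (commit): HEAD=main@B [main=B]
After op 2 (branch): HEAD=main@B [exp=B main=B]
After op 3 (commit): HEAD=main@C [exp=B main=C]
After op 4 (checkout): HEAD=exp@B [exp=B main=C]
After op 5 (branch): HEAD=exp@B [exp=B feat=B main=C]
After op 6 (commit): HEAD=exp@D [exp=D feat=B main=C]
After op 7 (commit): HEAD=exp@E [exp=E feat=B main=C]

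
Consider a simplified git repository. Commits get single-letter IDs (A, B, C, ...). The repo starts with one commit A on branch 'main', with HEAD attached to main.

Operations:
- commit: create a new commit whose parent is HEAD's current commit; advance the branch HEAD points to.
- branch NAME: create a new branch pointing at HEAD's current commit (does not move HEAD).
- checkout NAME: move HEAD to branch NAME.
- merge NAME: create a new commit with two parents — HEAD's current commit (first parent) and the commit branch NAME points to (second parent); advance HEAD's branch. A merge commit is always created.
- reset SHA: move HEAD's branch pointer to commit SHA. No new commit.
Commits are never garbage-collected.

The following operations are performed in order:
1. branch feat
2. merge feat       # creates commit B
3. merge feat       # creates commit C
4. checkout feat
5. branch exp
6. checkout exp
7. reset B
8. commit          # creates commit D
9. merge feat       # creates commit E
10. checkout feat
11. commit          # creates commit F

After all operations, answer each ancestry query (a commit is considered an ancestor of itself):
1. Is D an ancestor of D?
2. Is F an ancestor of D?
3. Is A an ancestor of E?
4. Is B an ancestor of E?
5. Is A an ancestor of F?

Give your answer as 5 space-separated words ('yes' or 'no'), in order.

After op 1 (branch): HEAD=main@A [feat=A main=A]
After op 2 (merge): HEAD=main@B [feat=A main=B]
After op 3 (merge): HEAD=main@C [feat=A main=C]
After op 4 (checkout): HEAD=feat@A [feat=A main=C]
After op 5 (branch): HEAD=feat@A [exp=A feat=A main=C]
After op 6 (checkout): HEAD=exp@A [exp=A feat=A main=C]
After op 7 (reset): HEAD=exp@B [exp=B feat=A main=C]
After op 8 (commit): HEAD=exp@D [exp=D feat=A main=C]
After op 9 (merge): HEAD=exp@E [exp=E feat=A main=C]
After op 10 (checkout): HEAD=feat@A [exp=E feat=A main=C]
After op 11 (commit): HEAD=feat@F [exp=E feat=F main=C]
ancestors(D) = {A,B,D}; D in? yes
ancestors(D) = {A,B,D}; F in? no
ancestors(E) = {A,B,D,E}; A in? yes
ancestors(E) = {A,B,D,E}; B in? yes
ancestors(F) = {A,F}; A in? yes

Answer: yes no yes yes yes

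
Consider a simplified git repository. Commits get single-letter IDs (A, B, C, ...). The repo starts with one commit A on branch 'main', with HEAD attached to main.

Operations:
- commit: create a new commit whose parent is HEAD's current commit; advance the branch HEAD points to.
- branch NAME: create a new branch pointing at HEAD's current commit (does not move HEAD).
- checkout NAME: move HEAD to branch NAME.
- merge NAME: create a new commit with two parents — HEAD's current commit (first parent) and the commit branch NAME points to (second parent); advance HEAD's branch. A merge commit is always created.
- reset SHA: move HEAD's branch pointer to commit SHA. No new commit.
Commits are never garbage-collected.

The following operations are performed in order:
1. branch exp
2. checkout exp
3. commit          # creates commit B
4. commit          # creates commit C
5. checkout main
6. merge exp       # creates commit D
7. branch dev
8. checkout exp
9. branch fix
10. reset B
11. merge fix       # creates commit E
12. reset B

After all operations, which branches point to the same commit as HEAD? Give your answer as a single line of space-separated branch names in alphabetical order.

Answer: exp

Derivation:
After op 1 (branch): HEAD=main@A [exp=A main=A]
After op 2 (checkout): HEAD=exp@A [exp=A main=A]
After op 3 (commit): HEAD=exp@B [exp=B main=A]
After op 4 (commit): HEAD=exp@C [exp=C main=A]
After op 5 (checkout): HEAD=main@A [exp=C main=A]
After op 6 (merge): HEAD=main@D [exp=C main=D]
After op 7 (branch): HEAD=main@D [dev=D exp=C main=D]
After op 8 (checkout): HEAD=exp@C [dev=D exp=C main=D]
After op 9 (branch): HEAD=exp@C [dev=D exp=C fix=C main=D]
After op 10 (reset): HEAD=exp@B [dev=D exp=B fix=C main=D]
After op 11 (merge): HEAD=exp@E [dev=D exp=E fix=C main=D]
After op 12 (reset): HEAD=exp@B [dev=D exp=B fix=C main=D]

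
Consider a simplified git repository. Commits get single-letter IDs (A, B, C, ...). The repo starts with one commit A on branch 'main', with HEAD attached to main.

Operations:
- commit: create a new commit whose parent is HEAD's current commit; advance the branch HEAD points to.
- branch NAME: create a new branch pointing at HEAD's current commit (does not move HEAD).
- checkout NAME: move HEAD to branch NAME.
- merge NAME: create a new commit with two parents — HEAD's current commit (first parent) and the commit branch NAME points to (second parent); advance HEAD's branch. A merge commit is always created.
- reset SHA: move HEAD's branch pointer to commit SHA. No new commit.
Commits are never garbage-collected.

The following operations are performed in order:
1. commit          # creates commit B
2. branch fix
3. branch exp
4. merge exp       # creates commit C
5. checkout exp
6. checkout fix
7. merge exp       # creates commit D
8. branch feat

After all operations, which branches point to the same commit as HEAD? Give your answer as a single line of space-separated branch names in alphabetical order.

After op 1 (commit): HEAD=main@B [main=B]
After op 2 (branch): HEAD=main@B [fix=B main=B]
After op 3 (branch): HEAD=main@B [exp=B fix=B main=B]
After op 4 (merge): HEAD=main@C [exp=B fix=B main=C]
After op 5 (checkout): HEAD=exp@B [exp=B fix=B main=C]
After op 6 (checkout): HEAD=fix@B [exp=B fix=B main=C]
After op 7 (merge): HEAD=fix@D [exp=B fix=D main=C]
After op 8 (branch): HEAD=fix@D [exp=B feat=D fix=D main=C]

Answer: feat fix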